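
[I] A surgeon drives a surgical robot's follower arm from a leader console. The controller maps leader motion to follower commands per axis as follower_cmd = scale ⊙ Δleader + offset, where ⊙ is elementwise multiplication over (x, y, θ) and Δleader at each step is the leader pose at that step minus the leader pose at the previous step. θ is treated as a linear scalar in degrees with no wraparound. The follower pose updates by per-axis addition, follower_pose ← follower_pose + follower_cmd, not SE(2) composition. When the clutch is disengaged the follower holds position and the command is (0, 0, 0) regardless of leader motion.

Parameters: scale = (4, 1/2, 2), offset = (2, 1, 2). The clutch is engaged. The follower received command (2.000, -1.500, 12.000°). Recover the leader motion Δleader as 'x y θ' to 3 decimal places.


axis x: (2.000 − 2) / (4) = 0.000
axis y: (-1.500 − 1) / (1/2) = -5.000
axis θ: (12.000 − 2) / (2) = 5.000

0.000 -5.000 5.000


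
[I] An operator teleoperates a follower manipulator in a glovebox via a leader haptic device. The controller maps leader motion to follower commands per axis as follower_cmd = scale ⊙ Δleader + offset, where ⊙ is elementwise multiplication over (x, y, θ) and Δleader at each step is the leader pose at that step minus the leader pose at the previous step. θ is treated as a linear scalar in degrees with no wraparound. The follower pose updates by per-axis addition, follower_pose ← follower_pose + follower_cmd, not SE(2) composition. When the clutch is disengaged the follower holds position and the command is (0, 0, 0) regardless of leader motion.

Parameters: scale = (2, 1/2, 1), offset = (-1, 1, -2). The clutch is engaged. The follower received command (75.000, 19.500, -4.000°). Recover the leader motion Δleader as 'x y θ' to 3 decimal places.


38.000 37.000 -2.000

axis x: (75.000 − -1) / (2) = 38.000
axis y: (19.500 − 1) / (1/2) = 37.000
axis θ: (-4.000 − -2) / (1) = -2.000


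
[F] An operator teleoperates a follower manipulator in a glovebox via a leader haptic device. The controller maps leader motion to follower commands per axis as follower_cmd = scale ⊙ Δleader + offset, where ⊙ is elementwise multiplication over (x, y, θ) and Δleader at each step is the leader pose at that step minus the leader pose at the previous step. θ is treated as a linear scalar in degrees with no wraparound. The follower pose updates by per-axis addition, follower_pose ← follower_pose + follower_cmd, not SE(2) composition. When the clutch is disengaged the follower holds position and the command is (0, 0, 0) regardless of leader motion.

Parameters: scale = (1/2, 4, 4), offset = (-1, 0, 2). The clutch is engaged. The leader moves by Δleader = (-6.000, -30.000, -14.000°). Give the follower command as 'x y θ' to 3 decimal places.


axis x: 1/2·-6.000 + -1 = -4.000
axis y: 4·-30.000 + 0 = -120.000
axis θ: 4·-14.000 + 2 = -54.000

-4.000 -120.000 -54.000


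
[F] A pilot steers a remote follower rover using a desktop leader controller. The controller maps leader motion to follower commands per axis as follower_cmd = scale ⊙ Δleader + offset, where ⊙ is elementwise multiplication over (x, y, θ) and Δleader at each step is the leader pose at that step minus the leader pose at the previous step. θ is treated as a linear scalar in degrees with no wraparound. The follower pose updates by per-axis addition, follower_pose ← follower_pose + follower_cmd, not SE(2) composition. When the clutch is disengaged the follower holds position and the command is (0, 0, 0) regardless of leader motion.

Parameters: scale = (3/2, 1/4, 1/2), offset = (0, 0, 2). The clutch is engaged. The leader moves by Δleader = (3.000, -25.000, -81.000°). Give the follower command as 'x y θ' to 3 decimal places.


4.500 -6.250 -38.500

axis x: 3/2·3.000 + 0 = 4.500
axis y: 1/4·-25.000 + 0 = -6.250
axis θ: 1/2·-81.000 + 2 = -38.500


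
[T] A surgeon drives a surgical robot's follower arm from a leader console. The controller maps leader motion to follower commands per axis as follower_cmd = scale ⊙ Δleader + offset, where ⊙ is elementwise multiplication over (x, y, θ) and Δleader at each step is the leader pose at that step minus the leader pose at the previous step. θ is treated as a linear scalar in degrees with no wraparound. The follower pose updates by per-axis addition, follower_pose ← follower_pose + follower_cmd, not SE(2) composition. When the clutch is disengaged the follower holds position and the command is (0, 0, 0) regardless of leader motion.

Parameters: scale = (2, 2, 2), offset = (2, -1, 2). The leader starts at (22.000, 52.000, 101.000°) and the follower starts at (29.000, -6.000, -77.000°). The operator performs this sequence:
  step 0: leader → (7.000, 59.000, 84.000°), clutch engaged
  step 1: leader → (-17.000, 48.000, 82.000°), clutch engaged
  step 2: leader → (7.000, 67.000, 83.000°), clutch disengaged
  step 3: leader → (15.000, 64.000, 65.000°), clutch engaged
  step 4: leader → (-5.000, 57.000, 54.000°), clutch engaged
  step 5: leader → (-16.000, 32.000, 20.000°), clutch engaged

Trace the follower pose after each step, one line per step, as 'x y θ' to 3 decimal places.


1.000 7.000 -109.000
-45.000 -16.000 -111.000
-45.000 -16.000 -111.000
-27.000 -23.000 -145.000
-65.000 -38.000 -165.000
-85.000 -89.000 -231.000

step 0: Δleader=(-15.000, 7.000, -17.000°), engaged; cmd=(-28.000, 13.000, -32.000°) → follower=(1.000, 7.000, -109.000°)
step 1: Δleader=(-24.000, -11.000, -2.000°), engaged; cmd=(-46.000, -23.000, -2.000°) → follower=(-45.000, -16.000, -111.000°)
step 2: Δleader=(24.000, 19.000, 1.000°), disengaged; cmd=(0,0,0) → follower holds at (-45.000, -16.000, -111.000°)
step 3: Δleader=(8.000, -3.000, -18.000°), engaged; cmd=(18.000, -7.000, -34.000°) → follower=(-27.000, -23.000, -145.000°)
step 4: Δleader=(-20.000, -7.000, -11.000°), engaged; cmd=(-38.000, -15.000, -20.000°) → follower=(-65.000, -38.000, -165.000°)
step 5: Δleader=(-11.000, -25.000, -34.000°), engaged; cmd=(-20.000, -51.000, -66.000°) → follower=(-85.000, -89.000, -231.000°)


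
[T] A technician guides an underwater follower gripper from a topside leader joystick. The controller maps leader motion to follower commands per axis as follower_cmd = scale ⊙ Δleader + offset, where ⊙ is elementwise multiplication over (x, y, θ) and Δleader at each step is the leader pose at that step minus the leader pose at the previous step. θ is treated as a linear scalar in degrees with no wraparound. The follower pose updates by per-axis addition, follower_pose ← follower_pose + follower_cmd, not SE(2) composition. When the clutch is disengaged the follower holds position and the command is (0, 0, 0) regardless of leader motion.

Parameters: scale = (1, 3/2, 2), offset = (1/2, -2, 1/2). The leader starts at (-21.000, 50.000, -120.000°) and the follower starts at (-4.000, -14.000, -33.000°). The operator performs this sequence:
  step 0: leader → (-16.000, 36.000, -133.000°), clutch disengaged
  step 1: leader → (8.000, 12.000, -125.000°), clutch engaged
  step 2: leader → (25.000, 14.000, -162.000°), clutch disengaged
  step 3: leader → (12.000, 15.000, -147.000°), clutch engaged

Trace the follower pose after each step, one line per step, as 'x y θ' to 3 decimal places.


step 0: Δleader=(5.000, -14.000, -13.000°), disengaged; cmd=(0,0,0) → follower holds at (-4.000, -14.000, -33.000°)
step 1: Δleader=(24.000, -24.000, 8.000°), engaged; cmd=(24.500, -38.000, 16.500°) → follower=(20.500, -52.000, -16.500°)
step 2: Δleader=(17.000, 2.000, -37.000°), disengaged; cmd=(0,0,0) → follower holds at (20.500, -52.000, -16.500°)
step 3: Δleader=(-13.000, 1.000, 15.000°), engaged; cmd=(-12.500, -0.500, 30.500°) → follower=(8.000, -52.500, 14.000°)

-4.000 -14.000 -33.000
20.500 -52.000 -16.500
20.500 -52.000 -16.500
8.000 -52.500 14.000


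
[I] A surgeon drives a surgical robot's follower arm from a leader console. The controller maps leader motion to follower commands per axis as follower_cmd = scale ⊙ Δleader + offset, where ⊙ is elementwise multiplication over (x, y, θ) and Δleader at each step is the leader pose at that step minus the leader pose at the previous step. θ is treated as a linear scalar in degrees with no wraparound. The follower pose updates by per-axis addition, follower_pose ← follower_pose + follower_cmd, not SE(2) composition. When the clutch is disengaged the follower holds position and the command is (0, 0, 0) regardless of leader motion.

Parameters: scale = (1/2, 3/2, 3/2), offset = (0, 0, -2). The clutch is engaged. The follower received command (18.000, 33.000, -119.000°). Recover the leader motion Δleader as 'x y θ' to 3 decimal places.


36.000 22.000 -78.000

axis x: (18.000 − 0) / (1/2) = 36.000
axis y: (33.000 − 0) / (3/2) = 22.000
axis θ: (-119.000 − -2) / (3/2) = -78.000


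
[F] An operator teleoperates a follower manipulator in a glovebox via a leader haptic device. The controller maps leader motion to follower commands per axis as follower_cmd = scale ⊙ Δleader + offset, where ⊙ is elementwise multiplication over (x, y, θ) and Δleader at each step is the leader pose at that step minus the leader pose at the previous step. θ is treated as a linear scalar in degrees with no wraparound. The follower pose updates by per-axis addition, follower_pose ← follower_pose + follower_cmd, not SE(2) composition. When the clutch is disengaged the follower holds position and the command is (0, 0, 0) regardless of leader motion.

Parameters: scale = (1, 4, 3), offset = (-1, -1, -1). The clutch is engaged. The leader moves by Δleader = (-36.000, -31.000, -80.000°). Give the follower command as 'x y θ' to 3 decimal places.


axis x: 1·-36.000 + -1 = -37.000
axis y: 4·-31.000 + -1 = -125.000
axis θ: 3·-80.000 + -1 = -241.000

-37.000 -125.000 -241.000


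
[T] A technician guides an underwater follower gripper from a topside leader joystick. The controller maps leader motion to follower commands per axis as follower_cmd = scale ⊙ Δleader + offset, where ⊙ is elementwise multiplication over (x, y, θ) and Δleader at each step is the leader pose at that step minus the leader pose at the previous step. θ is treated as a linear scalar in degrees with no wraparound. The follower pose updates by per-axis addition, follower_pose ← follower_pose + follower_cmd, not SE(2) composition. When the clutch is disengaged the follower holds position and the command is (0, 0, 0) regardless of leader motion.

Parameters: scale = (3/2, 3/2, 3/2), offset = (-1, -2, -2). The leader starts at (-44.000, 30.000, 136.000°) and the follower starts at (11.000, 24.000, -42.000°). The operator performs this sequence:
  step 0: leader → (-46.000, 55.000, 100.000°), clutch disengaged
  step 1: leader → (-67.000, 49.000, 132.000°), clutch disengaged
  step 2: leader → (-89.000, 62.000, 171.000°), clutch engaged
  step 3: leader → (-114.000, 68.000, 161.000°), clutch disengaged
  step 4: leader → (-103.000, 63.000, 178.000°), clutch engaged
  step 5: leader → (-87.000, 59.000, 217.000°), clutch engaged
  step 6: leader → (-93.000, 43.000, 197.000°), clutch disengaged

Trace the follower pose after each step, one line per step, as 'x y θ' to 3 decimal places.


11.000 24.000 -42.000
11.000 24.000 -42.000
-23.000 41.500 14.500
-23.000 41.500 14.500
-7.500 32.000 38.000
15.500 24.000 94.500
15.500 24.000 94.500

step 0: Δleader=(-2.000, 25.000, -36.000°), disengaged; cmd=(0,0,0) → follower holds at (11.000, 24.000, -42.000°)
step 1: Δleader=(-21.000, -6.000, 32.000°), disengaged; cmd=(0,0,0) → follower holds at (11.000, 24.000, -42.000°)
step 2: Δleader=(-22.000, 13.000, 39.000°), engaged; cmd=(-34.000, 17.500, 56.500°) → follower=(-23.000, 41.500, 14.500°)
step 3: Δleader=(-25.000, 6.000, -10.000°), disengaged; cmd=(0,0,0) → follower holds at (-23.000, 41.500, 14.500°)
step 4: Δleader=(11.000, -5.000, 17.000°), engaged; cmd=(15.500, -9.500, 23.500°) → follower=(-7.500, 32.000, 38.000°)
step 5: Δleader=(16.000, -4.000, 39.000°), engaged; cmd=(23.000, -8.000, 56.500°) → follower=(15.500, 24.000, 94.500°)
step 6: Δleader=(-6.000, -16.000, -20.000°), disengaged; cmd=(0,0,0) → follower holds at (15.500, 24.000, 94.500°)


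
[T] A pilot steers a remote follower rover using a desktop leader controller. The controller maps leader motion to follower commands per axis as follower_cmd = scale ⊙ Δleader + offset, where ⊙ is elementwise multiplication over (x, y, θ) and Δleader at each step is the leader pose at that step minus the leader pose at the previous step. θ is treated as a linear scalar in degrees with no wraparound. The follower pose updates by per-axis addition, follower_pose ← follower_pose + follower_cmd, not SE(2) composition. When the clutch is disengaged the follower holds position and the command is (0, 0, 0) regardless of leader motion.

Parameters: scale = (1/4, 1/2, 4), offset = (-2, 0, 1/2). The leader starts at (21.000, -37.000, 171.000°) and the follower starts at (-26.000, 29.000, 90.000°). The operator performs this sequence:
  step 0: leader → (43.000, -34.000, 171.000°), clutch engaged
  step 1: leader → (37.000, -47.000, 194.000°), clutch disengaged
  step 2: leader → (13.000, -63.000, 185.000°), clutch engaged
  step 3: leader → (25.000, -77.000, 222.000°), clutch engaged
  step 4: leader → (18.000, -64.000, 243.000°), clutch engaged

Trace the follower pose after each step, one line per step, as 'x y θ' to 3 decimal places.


-22.500 30.500 90.500
-22.500 30.500 90.500
-30.500 22.500 55.000
-29.500 15.500 203.500
-33.250 22.000 288.000

step 0: Δleader=(22.000, 3.000, 0.000°), engaged; cmd=(3.500, 1.500, 0.500°) → follower=(-22.500, 30.500, 90.500°)
step 1: Δleader=(-6.000, -13.000, 23.000°), disengaged; cmd=(0,0,0) → follower holds at (-22.500, 30.500, 90.500°)
step 2: Δleader=(-24.000, -16.000, -9.000°), engaged; cmd=(-8.000, -8.000, -35.500°) → follower=(-30.500, 22.500, 55.000°)
step 3: Δleader=(12.000, -14.000, 37.000°), engaged; cmd=(1.000, -7.000, 148.500°) → follower=(-29.500, 15.500, 203.500°)
step 4: Δleader=(-7.000, 13.000, 21.000°), engaged; cmd=(-3.750, 6.500, 84.500°) → follower=(-33.250, 22.000, 288.000°)


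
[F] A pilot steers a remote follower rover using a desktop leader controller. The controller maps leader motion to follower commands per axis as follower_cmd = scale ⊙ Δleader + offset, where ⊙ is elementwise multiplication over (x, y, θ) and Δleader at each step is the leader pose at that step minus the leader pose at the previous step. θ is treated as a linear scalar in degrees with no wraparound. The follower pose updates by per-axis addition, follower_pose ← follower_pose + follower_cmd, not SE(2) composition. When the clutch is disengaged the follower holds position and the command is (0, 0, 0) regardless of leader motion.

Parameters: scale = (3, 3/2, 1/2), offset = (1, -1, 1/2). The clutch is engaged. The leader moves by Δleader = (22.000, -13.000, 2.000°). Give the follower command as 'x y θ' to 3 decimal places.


67.000 -20.500 1.500

axis x: 3·22.000 + 1 = 67.000
axis y: 3/2·-13.000 + -1 = -20.500
axis θ: 1/2·2.000 + 1/2 = 1.500


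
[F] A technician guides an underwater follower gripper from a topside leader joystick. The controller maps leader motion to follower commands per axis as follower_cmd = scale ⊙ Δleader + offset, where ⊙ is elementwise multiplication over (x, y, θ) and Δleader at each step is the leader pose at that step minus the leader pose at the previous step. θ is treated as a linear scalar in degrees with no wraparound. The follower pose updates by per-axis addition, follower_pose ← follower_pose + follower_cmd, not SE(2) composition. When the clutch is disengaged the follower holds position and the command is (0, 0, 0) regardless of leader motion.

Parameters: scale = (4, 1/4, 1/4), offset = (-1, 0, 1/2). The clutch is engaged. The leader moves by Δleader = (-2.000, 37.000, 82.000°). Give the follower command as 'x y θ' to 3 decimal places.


axis x: 4·-2.000 + -1 = -9.000
axis y: 1/4·37.000 + 0 = 9.250
axis θ: 1/4·82.000 + 1/2 = 21.000

-9.000 9.250 21.000


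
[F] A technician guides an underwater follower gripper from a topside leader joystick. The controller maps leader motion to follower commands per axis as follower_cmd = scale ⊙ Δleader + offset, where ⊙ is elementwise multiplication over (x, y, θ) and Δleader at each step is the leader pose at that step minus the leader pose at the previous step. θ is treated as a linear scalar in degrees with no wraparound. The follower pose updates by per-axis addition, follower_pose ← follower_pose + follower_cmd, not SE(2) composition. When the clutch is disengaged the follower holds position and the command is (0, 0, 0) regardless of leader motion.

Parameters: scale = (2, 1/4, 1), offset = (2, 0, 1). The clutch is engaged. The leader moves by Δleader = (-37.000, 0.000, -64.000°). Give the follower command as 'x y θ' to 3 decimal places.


-72.000 0.000 -63.000

axis x: 2·-37.000 + 2 = -72.000
axis y: 1/4·0.000 + 0 = 0.000
axis θ: 1·-64.000 + 1 = -63.000


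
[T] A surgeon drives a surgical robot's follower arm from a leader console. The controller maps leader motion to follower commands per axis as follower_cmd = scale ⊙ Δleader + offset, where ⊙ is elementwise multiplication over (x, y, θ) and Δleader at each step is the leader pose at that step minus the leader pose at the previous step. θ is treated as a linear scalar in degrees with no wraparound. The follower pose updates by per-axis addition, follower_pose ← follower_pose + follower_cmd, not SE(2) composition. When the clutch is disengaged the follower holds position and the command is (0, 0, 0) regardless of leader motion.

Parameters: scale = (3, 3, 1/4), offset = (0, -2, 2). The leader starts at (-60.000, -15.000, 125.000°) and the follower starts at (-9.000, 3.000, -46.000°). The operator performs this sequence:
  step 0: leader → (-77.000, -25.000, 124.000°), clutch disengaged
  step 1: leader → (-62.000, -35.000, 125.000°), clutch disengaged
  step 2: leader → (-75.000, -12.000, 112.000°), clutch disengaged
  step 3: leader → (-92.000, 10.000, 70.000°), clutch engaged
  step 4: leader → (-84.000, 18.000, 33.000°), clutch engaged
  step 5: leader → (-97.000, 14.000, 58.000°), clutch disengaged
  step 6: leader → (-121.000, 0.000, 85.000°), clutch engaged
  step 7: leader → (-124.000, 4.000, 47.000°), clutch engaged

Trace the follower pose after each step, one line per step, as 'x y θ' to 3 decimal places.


step 0: Δleader=(-17.000, -10.000, -1.000°), disengaged; cmd=(0,0,0) → follower holds at (-9.000, 3.000, -46.000°)
step 1: Δleader=(15.000, -10.000, 1.000°), disengaged; cmd=(0,0,0) → follower holds at (-9.000, 3.000, -46.000°)
step 2: Δleader=(-13.000, 23.000, -13.000°), disengaged; cmd=(0,0,0) → follower holds at (-9.000, 3.000, -46.000°)
step 3: Δleader=(-17.000, 22.000, -42.000°), engaged; cmd=(-51.000, 64.000, -8.500°) → follower=(-60.000, 67.000, -54.500°)
step 4: Δleader=(8.000, 8.000, -37.000°), engaged; cmd=(24.000, 22.000, -7.250°) → follower=(-36.000, 89.000, -61.750°)
step 5: Δleader=(-13.000, -4.000, 25.000°), disengaged; cmd=(0,0,0) → follower holds at (-36.000, 89.000, -61.750°)
step 6: Δleader=(-24.000, -14.000, 27.000°), engaged; cmd=(-72.000, -44.000, 8.750°) → follower=(-108.000, 45.000, -53.000°)
step 7: Δleader=(-3.000, 4.000, -38.000°), engaged; cmd=(-9.000, 10.000, -7.500°) → follower=(-117.000, 55.000, -60.500°)

-9.000 3.000 -46.000
-9.000 3.000 -46.000
-9.000 3.000 -46.000
-60.000 67.000 -54.500
-36.000 89.000 -61.750
-36.000 89.000 -61.750
-108.000 45.000 -53.000
-117.000 55.000 -60.500


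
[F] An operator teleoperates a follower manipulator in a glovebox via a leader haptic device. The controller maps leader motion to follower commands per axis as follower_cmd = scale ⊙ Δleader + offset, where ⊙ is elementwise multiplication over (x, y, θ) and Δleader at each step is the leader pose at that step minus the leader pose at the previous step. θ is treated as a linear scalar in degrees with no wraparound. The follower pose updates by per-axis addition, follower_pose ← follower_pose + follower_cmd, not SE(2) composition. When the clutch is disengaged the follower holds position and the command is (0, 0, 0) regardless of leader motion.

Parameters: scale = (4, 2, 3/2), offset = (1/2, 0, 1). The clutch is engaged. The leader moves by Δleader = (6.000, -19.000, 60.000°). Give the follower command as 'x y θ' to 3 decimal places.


axis x: 4·6.000 + 1/2 = 24.500
axis y: 2·-19.000 + 0 = -38.000
axis θ: 3/2·60.000 + 1 = 91.000

24.500 -38.000 91.000


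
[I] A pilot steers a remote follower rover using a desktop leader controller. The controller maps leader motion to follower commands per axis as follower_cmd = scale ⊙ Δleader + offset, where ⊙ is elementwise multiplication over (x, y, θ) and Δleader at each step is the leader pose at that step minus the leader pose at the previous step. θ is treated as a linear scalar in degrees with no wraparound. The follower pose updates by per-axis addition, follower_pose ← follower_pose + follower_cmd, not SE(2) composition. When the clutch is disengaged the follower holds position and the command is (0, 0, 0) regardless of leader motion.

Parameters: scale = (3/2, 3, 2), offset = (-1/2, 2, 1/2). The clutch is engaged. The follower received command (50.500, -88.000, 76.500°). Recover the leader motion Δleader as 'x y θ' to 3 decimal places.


34.000 -30.000 38.000

axis x: (50.500 − -1/2) / (3/2) = 34.000
axis y: (-88.000 − 2) / (3) = -30.000
axis θ: (76.500 − 1/2) / (2) = 38.000


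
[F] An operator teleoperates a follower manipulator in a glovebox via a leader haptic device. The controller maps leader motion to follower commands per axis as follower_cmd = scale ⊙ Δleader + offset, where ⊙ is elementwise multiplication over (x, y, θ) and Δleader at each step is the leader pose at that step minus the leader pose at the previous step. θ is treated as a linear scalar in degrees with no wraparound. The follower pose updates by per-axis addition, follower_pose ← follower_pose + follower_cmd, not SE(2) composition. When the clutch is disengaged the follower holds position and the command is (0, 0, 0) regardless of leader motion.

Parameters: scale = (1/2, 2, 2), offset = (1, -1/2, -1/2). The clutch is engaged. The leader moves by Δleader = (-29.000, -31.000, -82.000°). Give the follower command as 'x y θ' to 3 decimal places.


-13.500 -62.500 -164.500

axis x: 1/2·-29.000 + 1 = -13.500
axis y: 2·-31.000 + -1/2 = -62.500
axis θ: 2·-82.000 + -1/2 = -164.500


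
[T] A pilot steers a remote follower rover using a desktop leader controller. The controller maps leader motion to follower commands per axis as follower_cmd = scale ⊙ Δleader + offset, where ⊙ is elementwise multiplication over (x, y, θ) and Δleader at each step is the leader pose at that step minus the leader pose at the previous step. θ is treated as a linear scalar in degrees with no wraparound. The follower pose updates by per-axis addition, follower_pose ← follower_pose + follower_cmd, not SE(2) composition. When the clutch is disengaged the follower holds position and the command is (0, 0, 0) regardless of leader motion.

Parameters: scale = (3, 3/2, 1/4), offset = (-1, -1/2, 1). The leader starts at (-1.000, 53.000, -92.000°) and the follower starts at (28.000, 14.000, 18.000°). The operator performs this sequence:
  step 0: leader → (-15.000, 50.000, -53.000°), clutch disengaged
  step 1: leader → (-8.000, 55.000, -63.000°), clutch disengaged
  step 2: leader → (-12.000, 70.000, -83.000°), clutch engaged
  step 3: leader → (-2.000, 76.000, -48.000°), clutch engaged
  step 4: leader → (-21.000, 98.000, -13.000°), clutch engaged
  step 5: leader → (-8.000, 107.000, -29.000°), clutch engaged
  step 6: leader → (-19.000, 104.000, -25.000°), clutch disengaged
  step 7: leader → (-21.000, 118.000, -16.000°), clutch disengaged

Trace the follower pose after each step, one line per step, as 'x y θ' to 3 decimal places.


step 0: Δleader=(-14.000, -3.000, 39.000°), disengaged; cmd=(0,0,0) → follower holds at (28.000, 14.000, 18.000°)
step 1: Δleader=(7.000, 5.000, -10.000°), disengaged; cmd=(0,0,0) → follower holds at (28.000, 14.000, 18.000°)
step 2: Δleader=(-4.000, 15.000, -20.000°), engaged; cmd=(-13.000, 22.000, -4.000°) → follower=(15.000, 36.000, 14.000°)
step 3: Δleader=(10.000, 6.000, 35.000°), engaged; cmd=(29.000, 8.500, 9.750°) → follower=(44.000, 44.500, 23.750°)
step 4: Δleader=(-19.000, 22.000, 35.000°), engaged; cmd=(-58.000, 32.500, 9.750°) → follower=(-14.000, 77.000, 33.500°)
step 5: Δleader=(13.000, 9.000, -16.000°), engaged; cmd=(38.000, 13.000, -3.000°) → follower=(24.000, 90.000, 30.500°)
step 6: Δleader=(-11.000, -3.000, 4.000°), disengaged; cmd=(0,0,0) → follower holds at (24.000, 90.000, 30.500°)
step 7: Δleader=(-2.000, 14.000, 9.000°), disengaged; cmd=(0,0,0) → follower holds at (24.000, 90.000, 30.500°)

28.000 14.000 18.000
28.000 14.000 18.000
15.000 36.000 14.000
44.000 44.500 23.750
-14.000 77.000 33.500
24.000 90.000 30.500
24.000 90.000 30.500
24.000 90.000 30.500


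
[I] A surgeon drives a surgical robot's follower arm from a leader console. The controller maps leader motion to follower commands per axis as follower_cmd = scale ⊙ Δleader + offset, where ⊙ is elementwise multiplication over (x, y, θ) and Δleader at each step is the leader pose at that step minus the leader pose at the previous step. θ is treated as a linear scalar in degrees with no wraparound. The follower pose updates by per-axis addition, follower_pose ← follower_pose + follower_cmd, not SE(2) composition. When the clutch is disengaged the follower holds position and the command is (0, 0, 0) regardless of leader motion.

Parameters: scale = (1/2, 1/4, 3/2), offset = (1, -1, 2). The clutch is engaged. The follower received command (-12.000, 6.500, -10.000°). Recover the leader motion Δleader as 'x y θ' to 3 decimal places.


-26.000 30.000 -8.000

axis x: (-12.000 − 1) / (1/2) = -26.000
axis y: (6.500 − -1) / (1/4) = 30.000
axis θ: (-10.000 − 2) / (3/2) = -8.000


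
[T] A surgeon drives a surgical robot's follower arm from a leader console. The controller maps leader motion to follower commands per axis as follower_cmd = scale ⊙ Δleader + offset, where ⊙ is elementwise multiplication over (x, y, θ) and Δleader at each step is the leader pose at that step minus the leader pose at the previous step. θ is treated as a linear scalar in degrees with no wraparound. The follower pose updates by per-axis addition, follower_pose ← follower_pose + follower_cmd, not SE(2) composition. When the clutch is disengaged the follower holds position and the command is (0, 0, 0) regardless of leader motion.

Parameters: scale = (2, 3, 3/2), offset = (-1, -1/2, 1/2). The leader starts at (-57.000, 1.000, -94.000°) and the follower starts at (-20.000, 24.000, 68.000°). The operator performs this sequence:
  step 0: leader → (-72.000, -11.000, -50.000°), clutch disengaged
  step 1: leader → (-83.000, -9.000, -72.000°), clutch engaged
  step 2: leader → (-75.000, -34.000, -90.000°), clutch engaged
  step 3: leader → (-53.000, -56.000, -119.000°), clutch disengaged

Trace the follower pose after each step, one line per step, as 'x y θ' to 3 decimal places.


step 0: Δleader=(-15.000, -12.000, 44.000°), disengaged; cmd=(0,0,0) → follower holds at (-20.000, 24.000, 68.000°)
step 1: Δleader=(-11.000, 2.000, -22.000°), engaged; cmd=(-23.000, 5.500, -32.500°) → follower=(-43.000, 29.500, 35.500°)
step 2: Δleader=(8.000, -25.000, -18.000°), engaged; cmd=(15.000, -75.500, -26.500°) → follower=(-28.000, -46.000, 9.000°)
step 3: Δleader=(22.000, -22.000, -29.000°), disengaged; cmd=(0,0,0) → follower holds at (-28.000, -46.000, 9.000°)

-20.000 24.000 68.000
-43.000 29.500 35.500
-28.000 -46.000 9.000
-28.000 -46.000 9.000


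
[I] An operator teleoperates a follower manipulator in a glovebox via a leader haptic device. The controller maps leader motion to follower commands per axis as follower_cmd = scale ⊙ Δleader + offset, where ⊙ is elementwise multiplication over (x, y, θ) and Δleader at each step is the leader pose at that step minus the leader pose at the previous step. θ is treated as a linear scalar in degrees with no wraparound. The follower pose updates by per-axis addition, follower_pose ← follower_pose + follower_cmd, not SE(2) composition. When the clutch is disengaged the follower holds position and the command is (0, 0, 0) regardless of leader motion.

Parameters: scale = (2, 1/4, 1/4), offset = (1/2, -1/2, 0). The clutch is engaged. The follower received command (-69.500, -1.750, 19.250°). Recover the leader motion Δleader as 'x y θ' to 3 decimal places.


-35.000 -5.000 77.000

axis x: (-69.500 − 1/2) / (2) = -35.000
axis y: (-1.750 − -1/2) / (1/4) = -5.000
axis θ: (19.250 − 0) / (1/4) = 77.000


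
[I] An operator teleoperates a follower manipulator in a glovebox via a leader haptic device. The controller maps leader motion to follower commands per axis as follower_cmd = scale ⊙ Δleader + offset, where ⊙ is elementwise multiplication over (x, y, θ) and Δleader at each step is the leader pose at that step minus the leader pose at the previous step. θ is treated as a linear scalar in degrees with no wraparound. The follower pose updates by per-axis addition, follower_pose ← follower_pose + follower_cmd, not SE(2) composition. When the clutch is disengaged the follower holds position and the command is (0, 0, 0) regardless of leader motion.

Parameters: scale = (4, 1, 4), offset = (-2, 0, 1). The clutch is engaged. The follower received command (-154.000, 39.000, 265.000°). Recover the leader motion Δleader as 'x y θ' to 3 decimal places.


axis x: (-154.000 − -2) / (4) = -38.000
axis y: (39.000 − 0) / (1) = 39.000
axis θ: (265.000 − 1) / (4) = 66.000

-38.000 39.000 66.000


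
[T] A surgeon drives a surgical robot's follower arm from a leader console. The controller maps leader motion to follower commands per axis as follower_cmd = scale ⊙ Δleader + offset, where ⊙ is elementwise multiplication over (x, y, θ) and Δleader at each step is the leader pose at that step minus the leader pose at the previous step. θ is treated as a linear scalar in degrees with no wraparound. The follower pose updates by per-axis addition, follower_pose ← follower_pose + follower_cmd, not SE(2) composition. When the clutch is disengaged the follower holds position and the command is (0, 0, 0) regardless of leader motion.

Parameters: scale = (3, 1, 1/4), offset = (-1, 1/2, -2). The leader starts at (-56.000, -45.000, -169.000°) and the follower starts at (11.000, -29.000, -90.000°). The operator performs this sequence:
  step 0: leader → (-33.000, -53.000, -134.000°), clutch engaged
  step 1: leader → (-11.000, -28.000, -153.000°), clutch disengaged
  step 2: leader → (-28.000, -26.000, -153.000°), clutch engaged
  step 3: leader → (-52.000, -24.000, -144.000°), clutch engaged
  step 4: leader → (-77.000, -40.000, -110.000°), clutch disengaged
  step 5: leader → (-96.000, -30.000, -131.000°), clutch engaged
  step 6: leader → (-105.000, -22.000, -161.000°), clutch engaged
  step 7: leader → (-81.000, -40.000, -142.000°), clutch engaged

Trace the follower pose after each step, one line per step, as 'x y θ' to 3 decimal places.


79.000 -36.500 -83.250
79.000 -36.500 -83.250
27.000 -34.000 -85.250
-46.000 -31.500 -85.000
-46.000 -31.500 -85.000
-104.000 -21.000 -92.250
-132.000 -12.500 -101.750
-61.000 -30.000 -99.000

step 0: Δleader=(23.000, -8.000, 35.000°), engaged; cmd=(68.000, -7.500, 6.750°) → follower=(79.000, -36.500, -83.250°)
step 1: Δleader=(22.000, 25.000, -19.000°), disengaged; cmd=(0,0,0) → follower holds at (79.000, -36.500, -83.250°)
step 2: Δleader=(-17.000, 2.000, 0.000°), engaged; cmd=(-52.000, 2.500, -2.000°) → follower=(27.000, -34.000, -85.250°)
step 3: Δleader=(-24.000, 2.000, 9.000°), engaged; cmd=(-73.000, 2.500, 0.250°) → follower=(-46.000, -31.500, -85.000°)
step 4: Δleader=(-25.000, -16.000, 34.000°), disengaged; cmd=(0,0,0) → follower holds at (-46.000, -31.500, -85.000°)
step 5: Δleader=(-19.000, 10.000, -21.000°), engaged; cmd=(-58.000, 10.500, -7.250°) → follower=(-104.000, -21.000, -92.250°)
step 6: Δleader=(-9.000, 8.000, -30.000°), engaged; cmd=(-28.000, 8.500, -9.500°) → follower=(-132.000, -12.500, -101.750°)
step 7: Δleader=(24.000, -18.000, 19.000°), engaged; cmd=(71.000, -17.500, 2.750°) → follower=(-61.000, -30.000, -99.000°)


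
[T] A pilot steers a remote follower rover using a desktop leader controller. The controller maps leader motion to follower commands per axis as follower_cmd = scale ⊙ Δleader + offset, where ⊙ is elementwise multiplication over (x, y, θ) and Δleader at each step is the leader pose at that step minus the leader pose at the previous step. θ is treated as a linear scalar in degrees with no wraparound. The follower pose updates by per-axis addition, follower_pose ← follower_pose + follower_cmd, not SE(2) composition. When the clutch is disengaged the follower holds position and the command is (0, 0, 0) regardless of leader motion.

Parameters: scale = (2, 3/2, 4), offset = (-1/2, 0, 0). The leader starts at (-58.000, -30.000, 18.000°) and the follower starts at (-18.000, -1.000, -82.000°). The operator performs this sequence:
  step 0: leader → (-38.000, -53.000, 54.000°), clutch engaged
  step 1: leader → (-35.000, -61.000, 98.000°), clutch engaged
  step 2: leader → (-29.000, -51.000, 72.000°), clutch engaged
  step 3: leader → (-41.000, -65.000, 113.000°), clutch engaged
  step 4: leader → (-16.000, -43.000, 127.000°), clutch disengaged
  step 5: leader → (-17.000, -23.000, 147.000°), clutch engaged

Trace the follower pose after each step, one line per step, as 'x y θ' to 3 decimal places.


21.500 -35.500 62.000
27.000 -47.500 238.000
38.500 -32.500 134.000
14.000 -53.500 298.000
14.000 -53.500 298.000
11.500 -23.500 378.000

step 0: Δleader=(20.000, -23.000, 36.000°), engaged; cmd=(39.500, -34.500, 144.000°) → follower=(21.500, -35.500, 62.000°)
step 1: Δleader=(3.000, -8.000, 44.000°), engaged; cmd=(5.500, -12.000, 176.000°) → follower=(27.000, -47.500, 238.000°)
step 2: Δleader=(6.000, 10.000, -26.000°), engaged; cmd=(11.500, 15.000, -104.000°) → follower=(38.500, -32.500, 134.000°)
step 3: Δleader=(-12.000, -14.000, 41.000°), engaged; cmd=(-24.500, -21.000, 164.000°) → follower=(14.000, -53.500, 298.000°)
step 4: Δleader=(25.000, 22.000, 14.000°), disengaged; cmd=(0,0,0) → follower holds at (14.000, -53.500, 298.000°)
step 5: Δleader=(-1.000, 20.000, 20.000°), engaged; cmd=(-2.500, 30.000, 80.000°) → follower=(11.500, -23.500, 378.000°)


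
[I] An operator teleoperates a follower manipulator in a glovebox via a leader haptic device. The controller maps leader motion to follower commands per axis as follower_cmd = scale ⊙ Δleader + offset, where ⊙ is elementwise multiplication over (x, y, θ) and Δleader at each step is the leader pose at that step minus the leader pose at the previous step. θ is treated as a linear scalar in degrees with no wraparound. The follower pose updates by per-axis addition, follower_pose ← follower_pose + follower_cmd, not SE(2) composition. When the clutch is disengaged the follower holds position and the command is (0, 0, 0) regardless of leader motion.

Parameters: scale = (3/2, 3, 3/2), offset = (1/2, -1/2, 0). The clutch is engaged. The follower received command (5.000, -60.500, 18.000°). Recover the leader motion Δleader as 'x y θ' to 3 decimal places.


axis x: (5.000 − 1/2) / (3/2) = 3.000
axis y: (-60.500 − -1/2) / (3) = -20.000
axis θ: (18.000 − 0) / (3/2) = 12.000

3.000 -20.000 12.000


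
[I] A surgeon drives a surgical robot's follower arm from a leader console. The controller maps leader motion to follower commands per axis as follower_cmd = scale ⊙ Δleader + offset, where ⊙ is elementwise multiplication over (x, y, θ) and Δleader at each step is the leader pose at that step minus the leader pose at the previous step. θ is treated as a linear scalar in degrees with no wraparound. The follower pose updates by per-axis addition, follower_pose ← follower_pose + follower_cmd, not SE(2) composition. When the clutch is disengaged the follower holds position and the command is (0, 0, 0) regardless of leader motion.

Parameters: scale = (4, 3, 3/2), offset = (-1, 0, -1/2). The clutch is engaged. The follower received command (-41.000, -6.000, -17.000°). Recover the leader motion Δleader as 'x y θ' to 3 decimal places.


-10.000 -2.000 -11.000

axis x: (-41.000 − -1) / (4) = -10.000
axis y: (-6.000 − 0) / (3) = -2.000
axis θ: (-17.000 − -1/2) / (3/2) = -11.000


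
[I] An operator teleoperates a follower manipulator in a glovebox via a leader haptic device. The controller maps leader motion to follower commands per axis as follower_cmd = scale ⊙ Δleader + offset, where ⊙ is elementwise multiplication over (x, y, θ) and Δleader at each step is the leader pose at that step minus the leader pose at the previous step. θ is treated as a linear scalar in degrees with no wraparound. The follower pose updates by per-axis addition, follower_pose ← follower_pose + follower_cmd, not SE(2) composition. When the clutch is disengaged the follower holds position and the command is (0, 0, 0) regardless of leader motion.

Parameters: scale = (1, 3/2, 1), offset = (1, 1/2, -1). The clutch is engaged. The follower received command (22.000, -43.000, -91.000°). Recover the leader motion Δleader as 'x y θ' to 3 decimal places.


axis x: (22.000 − 1) / (1) = 21.000
axis y: (-43.000 − 1/2) / (3/2) = -29.000
axis θ: (-91.000 − -1) / (1) = -90.000

21.000 -29.000 -90.000


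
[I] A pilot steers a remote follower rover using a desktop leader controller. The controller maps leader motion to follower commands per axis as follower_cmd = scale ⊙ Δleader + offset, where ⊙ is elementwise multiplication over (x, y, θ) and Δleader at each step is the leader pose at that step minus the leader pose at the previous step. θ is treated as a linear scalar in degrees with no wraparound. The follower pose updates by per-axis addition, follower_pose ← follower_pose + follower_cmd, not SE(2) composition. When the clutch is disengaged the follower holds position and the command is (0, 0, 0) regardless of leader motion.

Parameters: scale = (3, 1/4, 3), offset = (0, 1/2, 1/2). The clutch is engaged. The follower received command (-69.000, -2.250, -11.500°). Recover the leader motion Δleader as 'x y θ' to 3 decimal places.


axis x: (-69.000 − 0) / (3) = -23.000
axis y: (-2.250 − 1/2) / (1/4) = -11.000
axis θ: (-11.500 − 1/2) / (3) = -4.000

-23.000 -11.000 -4.000


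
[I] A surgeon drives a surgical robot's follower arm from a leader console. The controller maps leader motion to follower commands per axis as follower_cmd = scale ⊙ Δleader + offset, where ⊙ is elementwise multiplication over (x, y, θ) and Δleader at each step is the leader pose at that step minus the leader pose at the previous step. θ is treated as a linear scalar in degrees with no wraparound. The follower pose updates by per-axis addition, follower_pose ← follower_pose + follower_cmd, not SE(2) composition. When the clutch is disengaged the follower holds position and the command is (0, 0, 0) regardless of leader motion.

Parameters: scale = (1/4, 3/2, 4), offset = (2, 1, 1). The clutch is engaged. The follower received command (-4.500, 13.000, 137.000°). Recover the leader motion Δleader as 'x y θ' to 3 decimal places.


-26.000 8.000 34.000

axis x: (-4.500 − 2) / (1/4) = -26.000
axis y: (13.000 − 1) / (3/2) = 8.000
axis θ: (137.000 − 1) / (4) = 34.000
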